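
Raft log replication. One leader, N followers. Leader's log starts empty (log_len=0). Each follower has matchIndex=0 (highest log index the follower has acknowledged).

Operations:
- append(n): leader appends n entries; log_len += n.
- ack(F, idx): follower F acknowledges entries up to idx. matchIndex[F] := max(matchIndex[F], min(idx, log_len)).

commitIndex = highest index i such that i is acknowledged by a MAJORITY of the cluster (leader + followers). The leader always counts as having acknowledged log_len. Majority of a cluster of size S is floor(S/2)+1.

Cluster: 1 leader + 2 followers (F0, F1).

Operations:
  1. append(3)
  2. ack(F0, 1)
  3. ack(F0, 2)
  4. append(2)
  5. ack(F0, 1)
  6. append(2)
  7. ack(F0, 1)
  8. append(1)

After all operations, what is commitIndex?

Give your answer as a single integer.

Answer: 2

Derivation:
Op 1: append 3 -> log_len=3
Op 2: F0 acks idx 1 -> match: F0=1 F1=0; commitIndex=1
Op 3: F0 acks idx 2 -> match: F0=2 F1=0; commitIndex=2
Op 4: append 2 -> log_len=5
Op 5: F0 acks idx 1 -> match: F0=2 F1=0; commitIndex=2
Op 6: append 2 -> log_len=7
Op 7: F0 acks idx 1 -> match: F0=2 F1=0; commitIndex=2
Op 8: append 1 -> log_len=8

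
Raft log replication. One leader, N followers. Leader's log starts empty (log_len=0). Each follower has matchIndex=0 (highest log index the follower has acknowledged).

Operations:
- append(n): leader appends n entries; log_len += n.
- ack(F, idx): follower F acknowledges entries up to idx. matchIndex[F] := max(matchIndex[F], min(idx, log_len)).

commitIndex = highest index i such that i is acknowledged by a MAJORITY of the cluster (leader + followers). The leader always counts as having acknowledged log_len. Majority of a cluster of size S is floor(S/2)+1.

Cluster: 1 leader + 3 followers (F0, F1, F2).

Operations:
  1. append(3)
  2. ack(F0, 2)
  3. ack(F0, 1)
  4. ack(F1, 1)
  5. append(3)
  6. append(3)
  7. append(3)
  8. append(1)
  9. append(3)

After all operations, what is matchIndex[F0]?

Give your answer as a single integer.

Op 1: append 3 -> log_len=3
Op 2: F0 acks idx 2 -> match: F0=2 F1=0 F2=0; commitIndex=0
Op 3: F0 acks idx 1 -> match: F0=2 F1=0 F2=0; commitIndex=0
Op 4: F1 acks idx 1 -> match: F0=2 F1=1 F2=0; commitIndex=1
Op 5: append 3 -> log_len=6
Op 6: append 3 -> log_len=9
Op 7: append 3 -> log_len=12
Op 8: append 1 -> log_len=13
Op 9: append 3 -> log_len=16

Answer: 2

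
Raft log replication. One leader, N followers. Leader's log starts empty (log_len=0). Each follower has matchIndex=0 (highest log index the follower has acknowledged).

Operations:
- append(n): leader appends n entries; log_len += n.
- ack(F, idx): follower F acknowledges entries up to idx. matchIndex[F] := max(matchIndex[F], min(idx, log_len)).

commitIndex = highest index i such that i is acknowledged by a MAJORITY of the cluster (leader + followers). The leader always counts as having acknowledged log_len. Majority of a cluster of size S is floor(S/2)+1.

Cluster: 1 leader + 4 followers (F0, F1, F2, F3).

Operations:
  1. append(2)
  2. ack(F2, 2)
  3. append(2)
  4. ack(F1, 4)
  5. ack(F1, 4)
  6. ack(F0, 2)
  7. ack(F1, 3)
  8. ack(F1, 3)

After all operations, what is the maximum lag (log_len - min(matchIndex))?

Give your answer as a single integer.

Answer: 4

Derivation:
Op 1: append 2 -> log_len=2
Op 2: F2 acks idx 2 -> match: F0=0 F1=0 F2=2 F3=0; commitIndex=0
Op 3: append 2 -> log_len=4
Op 4: F1 acks idx 4 -> match: F0=0 F1=4 F2=2 F3=0; commitIndex=2
Op 5: F1 acks idx 4 -> match: F0=0 F1=4 F2=2 F3=0; commitIndex=2
Op 6: F0 acks idx 2 -> match: F0=2 F1=4 F2=2 F3=0; commitIndex=2
Op 7: F1 acks idx 3 -> match: F0=2 F1=4 F2=2 F3=0; commitIndex=2
Op 8: F1 acks idx 3 -> match: F0=2 F1=4 F2=2 F3=0; commitIndex=2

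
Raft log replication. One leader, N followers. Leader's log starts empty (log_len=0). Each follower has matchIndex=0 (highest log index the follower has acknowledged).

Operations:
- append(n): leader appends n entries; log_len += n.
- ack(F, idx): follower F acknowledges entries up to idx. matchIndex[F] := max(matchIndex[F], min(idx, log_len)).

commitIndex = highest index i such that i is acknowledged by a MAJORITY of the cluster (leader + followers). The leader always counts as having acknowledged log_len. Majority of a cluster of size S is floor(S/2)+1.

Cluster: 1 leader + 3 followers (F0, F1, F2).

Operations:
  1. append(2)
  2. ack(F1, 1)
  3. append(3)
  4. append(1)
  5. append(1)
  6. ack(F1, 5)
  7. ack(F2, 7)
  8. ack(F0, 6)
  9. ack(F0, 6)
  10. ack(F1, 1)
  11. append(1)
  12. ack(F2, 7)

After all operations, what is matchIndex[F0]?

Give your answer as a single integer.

Op 1: append 2 -> log_len=2
Op 2: F1 acks idx 1 -> match: F0=0 F1=1 F2=0; commitIndex=0
Op 3: append 3 -> log_len=5
Op 4: append 1 -> log_len=6
Op 5: append 1 -> log_len=7
Op 6: F1 acks idx 5 -> match: F0=0 F1=5 F2=0; commitIndex=0
Op 7: F2 acks idx 7 -> match: F0=0 F1=5 F2=7; commitIndex=5
Op 8: F0 acks idx 6 -> match: F0=6 F1=5 F2=7; commitIndex=6
Op 9: F0 acks idx 6 -> match: F0=6 F1=5 F2=7; commitIndex=6
Op 10: F1 acks idx 1 -> match: F0=6 F1=5 F2=7; commitIndex=6
Op 11: append 1 -> log_len=8
Op 12: F2 acks idx 7 -> match: F0=6 F1=5 F2=7; commitIndex=6

Answer: 6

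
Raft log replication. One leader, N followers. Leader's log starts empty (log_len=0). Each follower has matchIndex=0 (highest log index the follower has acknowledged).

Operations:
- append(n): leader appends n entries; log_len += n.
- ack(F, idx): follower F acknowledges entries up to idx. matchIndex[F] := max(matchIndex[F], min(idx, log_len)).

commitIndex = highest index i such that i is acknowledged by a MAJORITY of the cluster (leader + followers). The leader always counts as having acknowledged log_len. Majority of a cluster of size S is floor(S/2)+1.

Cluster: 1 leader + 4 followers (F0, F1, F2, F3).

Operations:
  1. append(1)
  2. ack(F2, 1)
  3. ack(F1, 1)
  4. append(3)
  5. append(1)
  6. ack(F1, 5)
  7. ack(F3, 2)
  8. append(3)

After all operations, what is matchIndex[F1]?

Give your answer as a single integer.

Op 1: append 1 -> log_len=1
Op 2: F2 acks idx 1 -> match: F0=0 F1=0 F2=1 F3=0; commitIndex=0
Op 3: F1 acks idx 1 -> match: F0=0 F1=1 F2=1 F3=0; commitIndex=1
Op 4: append 3 -> log_len=4
Op 5: append 1 -> log_len=5
Op 6: F1 acks idx 5 -> match: F0=0 F1=5 F2=1 F3=0; commitIndex=1
Op 7: F3 acks idx 2 -> match: F0=0 F1=5 F2=1 F3=2; commitIndex=2
Op 8: append 3 -> log_len=8

Answer: 5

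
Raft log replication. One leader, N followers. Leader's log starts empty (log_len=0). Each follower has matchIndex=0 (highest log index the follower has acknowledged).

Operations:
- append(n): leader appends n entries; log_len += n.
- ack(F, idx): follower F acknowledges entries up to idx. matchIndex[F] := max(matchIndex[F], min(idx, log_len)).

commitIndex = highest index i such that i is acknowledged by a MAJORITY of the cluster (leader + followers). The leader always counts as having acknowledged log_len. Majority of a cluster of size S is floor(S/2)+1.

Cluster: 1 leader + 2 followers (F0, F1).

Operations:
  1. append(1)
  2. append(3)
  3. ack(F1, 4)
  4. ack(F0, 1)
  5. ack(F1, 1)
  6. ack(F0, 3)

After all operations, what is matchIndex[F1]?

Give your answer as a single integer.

Op 1: append 1 -> log_len=1
Op 2: append 3 -> log_len=4
Op 3: F1 acks idx 4 -> match: F0=0 F1=4; commitIndex=4
Op 4: F0 acks idx 1 -> match: F0=1 F1=4; commitIndex=4
Op 5: F1 acks idx 1 -> match: F0=1 F1=4; commitIndex=4
Op 6: F0 acks idx 3 -> match: F0=3 F1=4; commitIndex=4

Answer: 4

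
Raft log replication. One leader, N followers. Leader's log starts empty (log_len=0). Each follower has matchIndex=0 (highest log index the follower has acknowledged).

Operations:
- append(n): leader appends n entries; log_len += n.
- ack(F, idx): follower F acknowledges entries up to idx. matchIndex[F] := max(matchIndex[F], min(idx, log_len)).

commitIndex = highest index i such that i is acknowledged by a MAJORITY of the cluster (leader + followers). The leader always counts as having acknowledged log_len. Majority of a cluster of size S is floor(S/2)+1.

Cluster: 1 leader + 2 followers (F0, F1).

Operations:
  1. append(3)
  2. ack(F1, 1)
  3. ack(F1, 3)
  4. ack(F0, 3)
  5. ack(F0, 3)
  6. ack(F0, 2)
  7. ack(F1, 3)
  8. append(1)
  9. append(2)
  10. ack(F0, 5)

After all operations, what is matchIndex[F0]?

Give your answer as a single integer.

Op 1: append 3 -> log_len=3
Op 2: F1 acks idx 1 -> match: F0=0 F1=1; commitIndex=1
Op 3: F1 acks idx 3 -> match: F0=0 F1=3; commitIndex=3
Op 4: F0 acks idx 3 -> match: F0=3 F1=3; commitIndex=3
Op 5: F0 acks idx 3 -> match: F0=3 F1=3; commitIndex=3
Op 6: F0 acks idx 2 -> match: F0=3 F1=3; commitIndex=3
Op 7: F1 acks idx 3 -> match: F0=3 F1=3; commitIndex=3
Op 8: append 1 -> log_len=4
Op 9: append 2 -> log_len=6
Op 10: F0 acks idx 5 -> match: F0=5 F1=3; commitIndex=5

Answer: 5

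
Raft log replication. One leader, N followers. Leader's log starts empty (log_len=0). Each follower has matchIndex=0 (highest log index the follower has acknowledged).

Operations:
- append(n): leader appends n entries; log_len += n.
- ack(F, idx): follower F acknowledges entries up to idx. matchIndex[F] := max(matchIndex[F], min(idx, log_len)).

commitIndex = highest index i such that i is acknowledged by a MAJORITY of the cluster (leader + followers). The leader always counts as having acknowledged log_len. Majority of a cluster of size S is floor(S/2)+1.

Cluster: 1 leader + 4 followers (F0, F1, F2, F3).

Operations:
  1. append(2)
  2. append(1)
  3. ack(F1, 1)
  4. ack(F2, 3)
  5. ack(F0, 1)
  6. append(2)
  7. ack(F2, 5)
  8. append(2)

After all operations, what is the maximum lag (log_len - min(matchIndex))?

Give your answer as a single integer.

Answer: 7

Derivation:
Op 1: append 2 -> log_len=2
Op 2: append 1 -> log_len=3
Op 3: F1 acks idx 1 -> match: F0=0 F1=1 F2=0 F3=0; commitIndex=0
Op 4: F2 acks idx 3 -> match: F0=0 F1=1 F2=3 F3=0; commitIndex=1
Op 5: F0 acks idx 1 -> match: F0=1 F1=1 F2=3 F3=0; commitIndex=1
Op 6: append 2 -> log_len=5
Op 7: F2 acks idx 5 -> match: F0=1 F1=1 F2=5 F3=0; commitIndex=1
Op 8: append 2 -> log_len=7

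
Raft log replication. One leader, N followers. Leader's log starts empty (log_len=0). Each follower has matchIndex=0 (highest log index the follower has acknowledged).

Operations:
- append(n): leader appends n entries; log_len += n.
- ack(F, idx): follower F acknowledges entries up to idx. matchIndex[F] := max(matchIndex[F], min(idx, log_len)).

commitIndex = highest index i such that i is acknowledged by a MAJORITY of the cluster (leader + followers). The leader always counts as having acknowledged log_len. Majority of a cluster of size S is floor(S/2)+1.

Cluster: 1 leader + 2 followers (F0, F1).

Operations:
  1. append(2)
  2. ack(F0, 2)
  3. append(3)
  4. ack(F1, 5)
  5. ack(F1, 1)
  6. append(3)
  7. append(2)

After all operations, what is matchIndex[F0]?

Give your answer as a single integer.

Answer: 2

Derivation:
Op 1: append 2 -> log_len=2
Op 2: F0 acks idx 2 -> match: F0=2 F1=0; commitIndex=2
Op 3: append 3 -> log_len=5
Op 4: F1 acks idx 5 -> match: F0=2 F1=5; commitIndex=5
Op 5: F1 acks idx 1 -> match: F0=2 F1=5; commitIndex=5
Op 6: append 3 -> log_len=8
Op 7: append 2 -> log_len=10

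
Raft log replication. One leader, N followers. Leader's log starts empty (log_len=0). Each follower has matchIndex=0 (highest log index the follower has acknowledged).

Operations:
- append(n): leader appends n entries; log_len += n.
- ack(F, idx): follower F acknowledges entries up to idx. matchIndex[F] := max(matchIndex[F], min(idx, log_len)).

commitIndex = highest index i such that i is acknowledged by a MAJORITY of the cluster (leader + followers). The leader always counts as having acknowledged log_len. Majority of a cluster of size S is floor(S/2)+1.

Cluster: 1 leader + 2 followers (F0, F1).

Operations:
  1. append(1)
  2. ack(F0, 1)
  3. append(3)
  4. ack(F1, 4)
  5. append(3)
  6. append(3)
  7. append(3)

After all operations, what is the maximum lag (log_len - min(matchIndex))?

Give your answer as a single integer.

Answer: 12

Derivation:
Op 1: append 1 -> log_len=1
Op 2: F0 acks idx 1 -> match: F0=1 F1=0; commitIndex=1
Op 3: append 3 -> log_len=4
Op 4: F1 acks idx 4 -> match: F0=1 F1=4; commitIndex=4
Op 5: append 3 -> log_len=7
Op 6: append 3 -> log_len=10
Op 7: append 3 -> log_len=13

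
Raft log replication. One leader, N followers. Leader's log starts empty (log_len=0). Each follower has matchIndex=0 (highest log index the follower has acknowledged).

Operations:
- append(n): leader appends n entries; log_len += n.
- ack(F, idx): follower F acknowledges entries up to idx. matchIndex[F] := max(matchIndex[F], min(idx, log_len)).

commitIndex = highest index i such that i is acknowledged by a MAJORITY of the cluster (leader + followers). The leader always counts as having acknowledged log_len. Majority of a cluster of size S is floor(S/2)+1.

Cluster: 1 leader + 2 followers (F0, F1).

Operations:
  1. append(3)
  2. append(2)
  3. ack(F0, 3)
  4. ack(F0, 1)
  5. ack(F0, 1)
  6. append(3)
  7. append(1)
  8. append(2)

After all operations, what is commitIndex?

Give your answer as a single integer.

Answer: 3

Derivation:
Op 1: append 3 -> log_len=3
Op 2: append 2 -> log_len=5
Op 3: F0 acks idx 3 -> match: F0=3 F1=0; commitIndex=3
Op 4: F0 acks idx 1 -> match: F0=3 F1=0; commitIndex=3
Op 5: F0 acks idx 1 -> match: F0=3 F1=0; commitIndex=3
Op 6: append 3 -> log_len=8
Op 7: append 1 -> log_len=9
Op 8: append 2 -> log_len=11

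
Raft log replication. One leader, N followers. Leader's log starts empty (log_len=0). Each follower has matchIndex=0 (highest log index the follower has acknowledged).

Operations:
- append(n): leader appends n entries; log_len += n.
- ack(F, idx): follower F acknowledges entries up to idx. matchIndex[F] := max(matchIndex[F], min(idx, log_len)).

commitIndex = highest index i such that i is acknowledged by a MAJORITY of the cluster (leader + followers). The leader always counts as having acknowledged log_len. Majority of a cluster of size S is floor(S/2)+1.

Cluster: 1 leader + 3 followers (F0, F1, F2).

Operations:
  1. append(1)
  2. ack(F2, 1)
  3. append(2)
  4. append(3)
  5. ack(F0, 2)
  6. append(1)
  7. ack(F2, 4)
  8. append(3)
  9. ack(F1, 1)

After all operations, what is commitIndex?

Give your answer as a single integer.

Answer: 2

Derivation:
Op 1: append 1 -> log_len=1
Op 2: F2 acks idx 1 -> match: F0=0 F1=0 F2=1; commitIndex=0
Op 3: append 2 -> log_len=3
Op 4: append 3 -> log_len=6
Op 5: F0 acks idx 2 -> match: F0=2 F1=0 F2=1; commitIndex=1
Op 6: append 1 -> log_len=7
Op 7: F2 acks idx 4 -> match: F0=2 F1=0 F2=4; commitIndex=2
Op 8: append 3 -> log_len=10
Op 9: F1 acks idx 1 -> match: F0=2 F1=1 F2=4; commitIndex=2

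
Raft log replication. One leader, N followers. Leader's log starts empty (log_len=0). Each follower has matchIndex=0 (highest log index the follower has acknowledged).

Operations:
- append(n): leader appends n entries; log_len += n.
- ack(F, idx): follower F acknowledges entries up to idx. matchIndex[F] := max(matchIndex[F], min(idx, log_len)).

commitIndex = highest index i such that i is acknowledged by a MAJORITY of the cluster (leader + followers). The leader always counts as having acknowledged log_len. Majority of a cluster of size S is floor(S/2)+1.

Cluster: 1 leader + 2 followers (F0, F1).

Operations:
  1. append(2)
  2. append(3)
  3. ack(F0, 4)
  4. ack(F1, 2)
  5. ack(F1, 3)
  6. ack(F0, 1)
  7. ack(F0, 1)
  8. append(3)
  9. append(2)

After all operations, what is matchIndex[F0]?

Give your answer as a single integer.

Answer: 4

Derivation:
Op 1: append 2 -> log_len=2
Op 2: append 3 -> log_len=5
Op 3: F0 acks idx 4 -> match: F0=4 F1=0; commitIndex=4
Op 4: F1 acks idx 2 -> match: F0=4 F1=2; commitIndex=4
Op 5: F1 acks idx 3 -> match: F0=4 F1=3; commitIndex=4
Op 6: F0 acks idx 1 -> match: F0=4 F1=3; commitIndex=4
Op 7: F0 acks idx 1 -> match: F0=4 F1=3; commitIndex=4
Op 8: append 3 -> log_len=8
Op 9: append 2 -> log_len=10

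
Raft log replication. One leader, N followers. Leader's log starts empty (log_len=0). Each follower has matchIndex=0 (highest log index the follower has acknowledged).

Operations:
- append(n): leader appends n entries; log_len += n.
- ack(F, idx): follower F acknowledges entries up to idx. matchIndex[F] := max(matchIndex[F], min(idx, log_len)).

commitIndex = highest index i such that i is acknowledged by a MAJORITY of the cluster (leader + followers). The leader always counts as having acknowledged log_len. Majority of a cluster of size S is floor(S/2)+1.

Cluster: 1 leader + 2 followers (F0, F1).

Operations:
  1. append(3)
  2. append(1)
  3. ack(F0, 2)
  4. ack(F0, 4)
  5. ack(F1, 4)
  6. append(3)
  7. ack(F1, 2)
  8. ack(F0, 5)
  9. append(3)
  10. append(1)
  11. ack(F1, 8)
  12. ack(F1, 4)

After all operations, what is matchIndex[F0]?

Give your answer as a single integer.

Op 1: append 3 -> log_len=3
Op 2: append 1 -> log_len=4
Op 3: F0 acks idx 2 -> match: F0=2 F1=0; commitIndex=2
Op 4: F0 acks idx 4 -> match: F0=4 F1=0; commitIndex=4
Op 5: F1 acks idx 4 -> match: F0=4 F1=4; commitIndex=4
Op 6: append 3 -> log_len=7
Op 7: F1 acks idx 2 -> match: F0=4 F1=4; commitIndex=4
Op 8: F0 acks idx 5 -> match: F0=5 F1=4; commitIndex=5
Op 9: append 3 -> log_len=10
Op 10: append 1 -> log_len=11
Op 11: F1 acks idx 8 -> match: F0=5 F1=8; commitIndex=8
Op 12: F1 acks idx 4 -> match: F0=5 F1=8; commitIndex=8

Answer: 5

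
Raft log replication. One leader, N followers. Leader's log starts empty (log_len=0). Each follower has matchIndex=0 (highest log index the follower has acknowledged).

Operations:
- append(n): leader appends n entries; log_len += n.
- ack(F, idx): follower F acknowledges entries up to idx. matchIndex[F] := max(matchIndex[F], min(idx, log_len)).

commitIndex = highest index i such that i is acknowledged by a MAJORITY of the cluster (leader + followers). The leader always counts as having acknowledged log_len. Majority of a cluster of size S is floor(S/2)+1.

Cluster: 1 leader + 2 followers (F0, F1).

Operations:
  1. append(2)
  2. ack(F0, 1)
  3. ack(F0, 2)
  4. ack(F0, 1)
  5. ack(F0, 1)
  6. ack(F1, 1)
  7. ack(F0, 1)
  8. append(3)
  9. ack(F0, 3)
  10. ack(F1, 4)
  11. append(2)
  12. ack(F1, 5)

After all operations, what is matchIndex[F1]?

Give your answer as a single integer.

Answer: 5

Derivation:
Op 1: append 2 -> log_len=2
Op 2: F0 acks idx 1 -> match: F0=1 F1=0; commitIndex=1
Op 3: F0 acks idx 2 -> match: F0=2 F1=0; commitIndex=2
Op 4: F0 acks idx 1 -> match: F0=2 F1=0; commitIndex=2
Op 5: F0 acks idx 1 -> match: F0=2 F1=0; commitIndex=2
Op 6: F1 acks idx 1 -> match: F0=2 F1=1; commitIndex=2
Op 7: F0 acks idx 1 -> match: F0=2 F1=1; commitIndex=2
Op 8: append 3 -> log_len=5
Op 9: F0 acks idx 3 -> match: F0=3 F1=1; commitIndex=3
Op 10: F1 acks idx 4 -> match: F0=3 F1=4; commitIndex=4
Op 11: append 2 -> log_len=7
Op 12: F1 acks idx 5 -> match: F0=3 F1=5; commitIndex=5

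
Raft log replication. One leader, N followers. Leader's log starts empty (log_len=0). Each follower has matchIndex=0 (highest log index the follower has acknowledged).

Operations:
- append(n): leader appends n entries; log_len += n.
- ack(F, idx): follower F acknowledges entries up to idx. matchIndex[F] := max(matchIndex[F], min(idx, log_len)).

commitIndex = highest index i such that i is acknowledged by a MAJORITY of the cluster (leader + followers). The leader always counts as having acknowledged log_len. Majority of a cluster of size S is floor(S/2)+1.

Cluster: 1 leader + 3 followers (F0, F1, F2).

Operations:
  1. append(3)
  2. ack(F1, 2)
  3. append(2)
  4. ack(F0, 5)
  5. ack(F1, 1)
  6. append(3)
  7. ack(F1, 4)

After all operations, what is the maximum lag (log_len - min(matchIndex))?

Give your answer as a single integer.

Op 1: append 3 -> log_len=3
Op 2: F1 acks idx 2 -> match: F0=0 F1=2 F2=0; commitIndex=0
Op 3: append 2 -> log_len=5
Op 4: F0 acks idx 5 -> match: F0=5 F1=2 F2=0; commitIndex=2
Op 5: F1 acks idx 1 -> match: F0=5 F1=2 F2=0; commitIndex=2
Op 6: append 3 -> log_len=8
Op 7: F1 acks idx 4 -> match: F0=5 F1=4 F2=0; commitIndex=4

Answer: 8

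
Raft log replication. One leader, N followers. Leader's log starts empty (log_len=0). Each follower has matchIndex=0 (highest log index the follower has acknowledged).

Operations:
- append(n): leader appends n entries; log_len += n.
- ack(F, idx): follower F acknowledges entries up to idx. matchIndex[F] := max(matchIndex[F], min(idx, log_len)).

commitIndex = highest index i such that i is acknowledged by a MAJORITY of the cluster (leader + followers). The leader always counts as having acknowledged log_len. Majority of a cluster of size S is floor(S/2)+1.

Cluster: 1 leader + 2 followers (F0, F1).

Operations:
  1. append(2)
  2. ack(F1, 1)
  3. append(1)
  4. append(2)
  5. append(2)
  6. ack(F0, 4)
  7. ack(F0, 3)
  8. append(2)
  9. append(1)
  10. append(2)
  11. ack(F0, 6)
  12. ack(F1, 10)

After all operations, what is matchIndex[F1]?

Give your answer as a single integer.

Answer: 10

Derivation:
Op 1: append 2 -> log_len=2
Op 2: F1 acks idx 1 -> match: F0=0 F1=1; commitIndex=1
Op 3: append 1 -> log_len=3
Op 4: append 2 -> log_len=5
Op 5: append 2 -> log_len=7
Op 6: F0 acks idx 4 -> match: F0=4 F1=1; commitIndex=4
Op 7: F0 acks idx 3 -> match: F0=4 F1=1; commitIndex=4
Op 8: append 2 -> log_len=9
Op 9: append 1 -> log_len=10
Op 10: append 2 -> log_len=12
Op 11: F0 acks idx 6 -> match: F0=6 F1=1; commitIndex=6
Op 12: F1 acks idx 10 -> match: F0=6 F1=10; commitIndex=10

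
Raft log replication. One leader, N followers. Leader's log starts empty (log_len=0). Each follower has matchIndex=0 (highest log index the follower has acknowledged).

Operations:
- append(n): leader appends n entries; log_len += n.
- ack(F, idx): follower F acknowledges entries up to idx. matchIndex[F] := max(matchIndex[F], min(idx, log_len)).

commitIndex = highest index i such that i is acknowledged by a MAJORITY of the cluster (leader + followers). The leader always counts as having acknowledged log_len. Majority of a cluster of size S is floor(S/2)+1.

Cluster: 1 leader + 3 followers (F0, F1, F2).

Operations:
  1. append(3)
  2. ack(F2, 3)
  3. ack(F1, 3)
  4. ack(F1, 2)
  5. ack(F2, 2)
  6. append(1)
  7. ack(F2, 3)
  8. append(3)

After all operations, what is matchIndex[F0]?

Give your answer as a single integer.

Op 1: append 3 -> log_len=3
Op 2: F2 acks idx 3 -> match: F0=0 F1=0 F2=3; commitIndex=0
Op 3: F1 acks idx 3 -> match: F0=0 F1=3 F2=3; commitIndex=3
Op 4: F1 acks idx 2 -> match: F0=0 F1=3 F2=3; commitIndex=3
Op 5: F2 acks idx 2 -> match: F0=0 F1=3 F2=3; commitIndex=3
Op 6: append 1 -> log_len=4
Op 7: F2 acks idx 3 -> match: F0=0 F1=3 F2=3; commitIndex=3
Op 8: append 3 -> log_len=7

Answer: 0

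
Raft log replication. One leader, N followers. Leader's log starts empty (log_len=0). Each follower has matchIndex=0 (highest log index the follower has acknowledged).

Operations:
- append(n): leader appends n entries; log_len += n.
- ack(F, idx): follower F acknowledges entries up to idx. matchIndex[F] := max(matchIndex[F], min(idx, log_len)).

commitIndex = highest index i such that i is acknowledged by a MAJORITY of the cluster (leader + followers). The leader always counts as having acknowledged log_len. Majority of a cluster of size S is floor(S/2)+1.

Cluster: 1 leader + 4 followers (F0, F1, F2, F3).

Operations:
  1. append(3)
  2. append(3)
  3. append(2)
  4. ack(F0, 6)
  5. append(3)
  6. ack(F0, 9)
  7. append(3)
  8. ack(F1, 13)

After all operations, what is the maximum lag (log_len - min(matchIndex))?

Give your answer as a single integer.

Answer: 14

Derivation:
Op 1: append 3 -> log_len=3
Op 2: append 3 -> log_len=6
Op 3: append 2 -> log_len=8
Op 4: F0 acks idx 6 -> match: F0=6 F1=0 F2=0 F3=0; commitIndex=0
Op 5: append 3 -> log_len=11
Op 6: F0 acks idx 9 -> match: F0=9 F1=0 F2=0 F3=0; commitIndex=0
Op 7: append 3 -> log_len=14
Op 8: F1 acks idx 13 -> match: F0=9 F1=13 F2=0 F3=0; commitIndex=9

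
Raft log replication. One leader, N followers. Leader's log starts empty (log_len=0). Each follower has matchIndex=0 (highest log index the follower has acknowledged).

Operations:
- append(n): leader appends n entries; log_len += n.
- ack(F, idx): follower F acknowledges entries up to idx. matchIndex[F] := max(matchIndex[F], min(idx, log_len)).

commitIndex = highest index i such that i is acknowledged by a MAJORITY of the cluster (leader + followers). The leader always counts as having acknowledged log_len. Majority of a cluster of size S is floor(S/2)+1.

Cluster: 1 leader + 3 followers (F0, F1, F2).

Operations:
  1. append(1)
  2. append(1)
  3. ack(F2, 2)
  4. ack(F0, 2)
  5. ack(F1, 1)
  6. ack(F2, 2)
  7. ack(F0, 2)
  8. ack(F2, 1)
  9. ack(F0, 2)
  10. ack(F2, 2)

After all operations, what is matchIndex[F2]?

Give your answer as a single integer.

Op 1: append 1 -> log_len=1
Op 2: append 1 -> log_len=2
Op 3: F2 acks idx 2 -> match: F0=0 F1=0 F2=2; commitIndex=0
Op 4: F0 acks idx 2 -> match: F0=2 F1=0 F2=2; commitIndex=2
Op 5: F1 acks idx 1 -> match: F0=2 F1=1 F2=2; commitIndex=2
Op 6: F2 acks idx 2 -> match: F0=2 F1=1 F2=2; commitIndex=2
Op 7: F0 acks idx 2 -> match: F0=2 F1=1 F2=2; commitIndex=2
Op 8: F2 acks idx 1 -> match: F0=2 F1=1 F2=2; commitIndex=2
Op 9: F0 acks idx 2 -> match: F0=2 F1=1 F2=2; commitIndex=2
Op 10: F2 acks idx 2 -> match: F0=2 F1=1 F2=2; commitIndex=2

Answer: 2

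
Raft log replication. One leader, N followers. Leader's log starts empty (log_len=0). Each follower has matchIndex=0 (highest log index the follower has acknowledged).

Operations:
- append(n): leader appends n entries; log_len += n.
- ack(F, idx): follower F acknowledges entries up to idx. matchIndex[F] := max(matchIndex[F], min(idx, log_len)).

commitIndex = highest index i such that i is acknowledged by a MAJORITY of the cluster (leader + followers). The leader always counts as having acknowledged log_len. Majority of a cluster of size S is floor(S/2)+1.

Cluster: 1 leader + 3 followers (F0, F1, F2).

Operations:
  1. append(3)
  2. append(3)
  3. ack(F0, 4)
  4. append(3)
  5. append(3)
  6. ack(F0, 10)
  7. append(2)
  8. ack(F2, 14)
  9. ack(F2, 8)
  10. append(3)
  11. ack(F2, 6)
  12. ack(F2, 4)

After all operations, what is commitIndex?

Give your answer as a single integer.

Op 1: append 3 -> log_len=3
Op 2: append 3 -> log_len=6
Op 3: F0 acks idx 4 -> match: F0=4 F1=0 F2=0; commitIndex=0
Op 4: append 3 -> log_len=9
Op 5: append 3 -> log_len=12
Op 6: F0 acks idx 10 -> match: F0=10 F1=0 F2=0; commitIndex=0
Op 7: append 2 -> log_len=14
Op 8: F2 acks idx 14 -> match: F0=10 F1=0 F2=14; commitIndex=10
Op 9: F2 acks idx 8 -> match: F0=10 F1=0 F2=14; commitIndex=10
Op 10: append 3 -> log_len=17
Op 11: F2 acks idx 6 -> match: F0=10 F1=0 F2=14; commitIndex=10
Op 12: F2 acks idx 4 -> match: F0=10 F1=0 F2=14; commitIndex=10

Answer: 10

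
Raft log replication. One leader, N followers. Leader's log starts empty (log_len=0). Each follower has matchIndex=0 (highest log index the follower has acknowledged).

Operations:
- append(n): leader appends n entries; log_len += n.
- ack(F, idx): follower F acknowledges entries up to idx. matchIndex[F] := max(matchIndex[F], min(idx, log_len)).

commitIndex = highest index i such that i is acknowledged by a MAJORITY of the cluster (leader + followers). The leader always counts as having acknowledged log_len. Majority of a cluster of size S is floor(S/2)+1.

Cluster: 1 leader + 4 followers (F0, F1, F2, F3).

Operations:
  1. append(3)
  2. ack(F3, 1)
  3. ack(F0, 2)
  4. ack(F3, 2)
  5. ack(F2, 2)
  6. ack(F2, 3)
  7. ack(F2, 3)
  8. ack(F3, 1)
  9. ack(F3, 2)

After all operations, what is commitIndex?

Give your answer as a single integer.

Op 1: append 3 -> log_len=3
Op 2: F3 acks idx 1 -> match: F0=0 F1=0 F2=0 F3=1; commitIndex=0
Op 3: F0 acks idx 2 -> match: F0=2 F1=0 F2=0 F3=1; commitIndex=1
Op 4: F3 acks idx 2 -> match: F0=2 F1=0 F2=0 F3=2; commitIndex=2
Op 5: F2 acks idx 2 -> match: F0=2 F1=0 F2=2 F3=2; commitIndex=2
Op 6: F2 acks idx 3 -> match: F0=2 F1=0 F2=3 F3=2; commitIndex=2
Op 7: F2 acks idx 3 -> match: F0=2 F1=0 F2=3 F3=2; commitIndex=2
Op 8: F3 acks idx 1 -> match: F0=2 F1=0 F2=3 F3=2; commitIndex=2
Op 9: F3 acks idx 2 -> match: F0=2 F1=0 F2=3 F3=2; commitIndex=2

Answer: 2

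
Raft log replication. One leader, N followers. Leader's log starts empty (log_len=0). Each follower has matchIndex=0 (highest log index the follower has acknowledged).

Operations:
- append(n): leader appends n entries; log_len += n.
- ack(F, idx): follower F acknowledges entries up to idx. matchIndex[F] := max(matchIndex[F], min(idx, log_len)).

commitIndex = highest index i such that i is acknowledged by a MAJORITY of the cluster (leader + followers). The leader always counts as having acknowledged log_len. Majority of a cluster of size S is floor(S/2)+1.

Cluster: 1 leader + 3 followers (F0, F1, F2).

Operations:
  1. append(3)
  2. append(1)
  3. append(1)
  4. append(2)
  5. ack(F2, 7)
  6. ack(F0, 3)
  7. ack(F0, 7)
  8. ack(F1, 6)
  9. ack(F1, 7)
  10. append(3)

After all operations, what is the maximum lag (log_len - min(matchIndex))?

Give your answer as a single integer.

Answer: 3

Derivation:
Op 1: append 3 -> log_len=3
Op 2: append 1 -> log_len=4
Op 3: append 1 -> log_len=5
Op 4: append 2 -> log_len=7
Op 5: F2 acks idx 7 -> match: F0=0 F1=0 F2=7; commitIndex=0
Op 6: F0 acks idx 3 -> match: F0=3 F1=0 F2=7; commitIndex=3
Op 7: F0 acks idx 7 -> match: F0=7 F1=0 F2=7; commitIndex=7
Op 8: F1 acks idx 6 -> match: F0=7 F1=6 F2=7; commitIndex=7
Op 9: F1 acks idx 7 -> match: F0=7 F1=7 F2=7; commitIndex=7
Op 10: append 3 -> log_len=10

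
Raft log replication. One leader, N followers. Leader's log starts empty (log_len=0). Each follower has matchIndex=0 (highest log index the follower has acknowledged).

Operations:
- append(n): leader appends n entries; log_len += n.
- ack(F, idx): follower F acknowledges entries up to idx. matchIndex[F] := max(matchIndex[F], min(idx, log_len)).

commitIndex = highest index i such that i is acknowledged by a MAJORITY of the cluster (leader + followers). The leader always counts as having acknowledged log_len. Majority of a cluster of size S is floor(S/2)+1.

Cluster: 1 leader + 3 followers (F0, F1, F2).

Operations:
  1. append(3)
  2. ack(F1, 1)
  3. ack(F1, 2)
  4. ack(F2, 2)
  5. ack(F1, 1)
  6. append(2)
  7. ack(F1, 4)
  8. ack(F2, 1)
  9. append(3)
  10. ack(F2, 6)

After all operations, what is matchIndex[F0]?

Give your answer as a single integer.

Answer: 0

Derivation:
Op 1: append 3 -> log_len=3
Op 2: F1 acks idx 1 -> match: F0=0 F1=1 F2=0; commitIndex=0
Op 3: F1 acks idx 2 -> match: F0=0 F1=2 F2=0; commitIndex=0
Op 4: F2 acks idx 2 -> match: F0=0 F1=2 F2=2; commitIndex=2
Op 5: F1 acks idx 1 -> match: F0=0 F1=2 F2=2; commitIndex=2
Op 6: append 2 -> log_len=5
Op 7: F1 acks idx 4 -> match: F0=0 F1=4 F2=2; commitIndex=2
Op 8: F2 acks idx 1 -> match: F0=0 F1=4 F2=2; commitIndex=2
Op 9: append 3 -> log_len=8
Op 10: F2 acks idx 6 -> match: F0=0 F1=4 F2=6; commitIndex=4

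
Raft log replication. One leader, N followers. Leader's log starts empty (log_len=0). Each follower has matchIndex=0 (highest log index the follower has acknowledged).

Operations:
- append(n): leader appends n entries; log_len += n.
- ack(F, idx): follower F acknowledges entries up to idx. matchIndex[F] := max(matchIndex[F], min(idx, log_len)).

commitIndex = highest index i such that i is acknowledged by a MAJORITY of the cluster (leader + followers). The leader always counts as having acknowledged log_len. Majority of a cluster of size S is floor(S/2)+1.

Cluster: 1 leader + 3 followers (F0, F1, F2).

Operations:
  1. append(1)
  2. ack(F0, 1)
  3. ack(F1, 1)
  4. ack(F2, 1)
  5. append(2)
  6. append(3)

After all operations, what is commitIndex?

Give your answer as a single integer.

Answer: 1

Derivation:
Op 1: append 1 -> log_len=1
Op 2: F0 acks idx 1 -> match: F0=1 F1=0 F2=0; commitIndex=0
Op 3: F1 acks idx 1 -> match: F0=1 F1=1 F2=0; commitIndex=1
Op 4: F2 acks idx 1 -> match: F0=1 F1=1 F2=1; commitIndex=1
Op 5: append 2 -> log_len=3
Op 6: append 3 -> log_len=6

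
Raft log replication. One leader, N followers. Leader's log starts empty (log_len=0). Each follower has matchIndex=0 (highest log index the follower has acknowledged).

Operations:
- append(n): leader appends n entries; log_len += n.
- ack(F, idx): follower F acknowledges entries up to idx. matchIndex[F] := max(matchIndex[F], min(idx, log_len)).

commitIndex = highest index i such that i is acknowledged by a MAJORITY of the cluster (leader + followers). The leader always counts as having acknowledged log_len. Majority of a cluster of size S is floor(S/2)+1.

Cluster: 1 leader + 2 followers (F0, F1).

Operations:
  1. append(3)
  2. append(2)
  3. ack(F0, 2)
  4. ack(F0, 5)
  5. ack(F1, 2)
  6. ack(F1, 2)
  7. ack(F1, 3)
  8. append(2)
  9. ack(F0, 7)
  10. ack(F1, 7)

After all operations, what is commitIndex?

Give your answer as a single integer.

Op 1: append 3 -> log_len=3
Op 2: append 2 -> log_len=5
Op 3: F0 acks idx 2 -> match: F0=2 F1=0; commitIndex=2
Op 4: F0 acks idx 5 -> match: F0=5 F1=0; commitIndex=5
Op 5: F1 acks idx 2 -> match: F0=5 F1=2; commitIndex=5
Op 6: F1 acks idx 2 -> match: F0=5 F1=2; commitIndex=5
Op 7: F1 acks idx 3 -> match: F0=5 F1=3; commitIndex=5
Op 8: append 2 -> log_len=7
Op 9: F0 acks idx 7 -> match: F0=7 F1=3; commitIndex=7
Op 10: F1 acks idx 7 -> match: F0=7 F1=7; commitIndex=7

Answer: 7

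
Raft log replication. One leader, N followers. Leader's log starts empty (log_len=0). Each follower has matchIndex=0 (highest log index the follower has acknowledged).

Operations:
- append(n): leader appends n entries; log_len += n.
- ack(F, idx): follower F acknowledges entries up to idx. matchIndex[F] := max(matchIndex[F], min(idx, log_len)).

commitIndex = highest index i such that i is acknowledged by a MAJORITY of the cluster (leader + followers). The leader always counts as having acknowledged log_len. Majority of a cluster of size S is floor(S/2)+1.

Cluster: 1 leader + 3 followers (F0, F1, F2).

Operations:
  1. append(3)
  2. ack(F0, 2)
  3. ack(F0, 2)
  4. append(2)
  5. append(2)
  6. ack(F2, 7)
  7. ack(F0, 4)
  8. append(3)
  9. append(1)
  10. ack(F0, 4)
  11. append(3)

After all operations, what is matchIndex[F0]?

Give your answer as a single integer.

Op 1: append 3 -> log_len=3
Op 2: F0 acks idx 2 -> match: F0=2 F1=0 F2=0; commitIndex=0
Op 3: F0 acks idx 2 -> match: F0=2 F1=0 F2=0; commitIndex=0
Op 4: append 2 -> log_len=5
Op 5: append 2 -> log_len=7
Op 6: F2 acks idx 7 -> match: F0=2 F1=0 F2=7; commitIndex=2
Op 7: F0 acks idx 4 -> match: F0=4 F1=0 F2=7; commitIndex=4
Op 8: append 3 -> log_len=10
Op 9: append 1 -> log_len=11
Op 10: F0 acks idx 4 -> match: F0=4 F1=0 F2=7; commitIndex=4
Op 11: append 3 -> log_len=14

Answer: 4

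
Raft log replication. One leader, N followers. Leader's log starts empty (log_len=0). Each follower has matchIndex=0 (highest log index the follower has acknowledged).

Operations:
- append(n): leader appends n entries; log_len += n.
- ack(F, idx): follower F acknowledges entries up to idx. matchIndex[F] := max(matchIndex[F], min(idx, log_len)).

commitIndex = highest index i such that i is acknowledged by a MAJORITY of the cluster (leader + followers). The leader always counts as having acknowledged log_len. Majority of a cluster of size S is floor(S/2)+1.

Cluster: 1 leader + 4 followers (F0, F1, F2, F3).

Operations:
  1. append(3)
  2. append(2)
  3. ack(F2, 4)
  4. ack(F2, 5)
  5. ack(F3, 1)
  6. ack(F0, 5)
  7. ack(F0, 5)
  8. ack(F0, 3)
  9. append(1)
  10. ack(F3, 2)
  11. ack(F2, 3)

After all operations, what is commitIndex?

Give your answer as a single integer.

Answer: 5

Derivation:
Op 1: append 3 -> log_len=3
Op 2: append 2 -> log_len=5
Op 3: F2 acks idx 4 -> match: F0=0 F1=0 F2=4 F3=0; commitIndex=0
Op 4: F2 acks idx 5 -> match: F0=0 F1=0 F2=5 F3=0; commitIndex=0
Op 5: F3 acks idx 1 -> match: F0=0 F1=0 F2=5 F3=1; commitIndex=1
Op 6: F0 acks idx 5 -> match: F0=5 F1=0 F2=5 F3=1; commitIndex=5
Op 7: F0 acks idx 5 -> match: F0=5 F1=0 F2=5 F3=1; commitIndex=5
Op 8: F0 acks idx 3 -> match: F0=5 F1=0 F2=5 F3=1; commitIndex=5
Op 9: append 1 -> log_len=6
Op 10: F3 acks idx 2 -> match: F0=5 F1=0 F2=5 F3=2; commitIndex=5
Op 11: F2 acks idx 3 -> match: F0=5 F1=0 F2=5 F3=2; commitIndex=5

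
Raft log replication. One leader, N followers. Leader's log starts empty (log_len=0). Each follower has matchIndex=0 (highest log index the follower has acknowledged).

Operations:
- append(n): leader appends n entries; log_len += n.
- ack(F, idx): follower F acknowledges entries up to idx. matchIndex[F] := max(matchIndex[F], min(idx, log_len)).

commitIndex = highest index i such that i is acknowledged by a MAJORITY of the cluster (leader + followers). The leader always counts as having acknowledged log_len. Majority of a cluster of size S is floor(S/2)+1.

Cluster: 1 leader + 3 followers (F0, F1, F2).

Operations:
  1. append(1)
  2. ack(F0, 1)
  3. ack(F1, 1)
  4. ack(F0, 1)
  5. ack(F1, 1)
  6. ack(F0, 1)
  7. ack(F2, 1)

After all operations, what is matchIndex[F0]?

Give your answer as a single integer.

Answer: 1

Derivation:
Op 1: append 1 -> log_len=1
Op 2: F0 acks idx 1 -> match: F0=1 F1=0 F2=0; commitIndex=0
Op 3: F1 acks idx 1 -> match: F0=1 F1=1 F2=0; commitIndex=1
Op 4: F0 acks idx 1 -> match: F0=1 F1=1 F2=0; commitIndex=1
Op 5: F1 acks idx 1 -> match: F0=1 F1=1 F2=0; commitIndex=1
Op 6: F0 acks idx 1 -> match: F0=1 F1=1 F2=0; commitIndex=1
Op 7: F2 acks idx 1 -> match: F0=1 F1=1 F2=1; commitIndex=1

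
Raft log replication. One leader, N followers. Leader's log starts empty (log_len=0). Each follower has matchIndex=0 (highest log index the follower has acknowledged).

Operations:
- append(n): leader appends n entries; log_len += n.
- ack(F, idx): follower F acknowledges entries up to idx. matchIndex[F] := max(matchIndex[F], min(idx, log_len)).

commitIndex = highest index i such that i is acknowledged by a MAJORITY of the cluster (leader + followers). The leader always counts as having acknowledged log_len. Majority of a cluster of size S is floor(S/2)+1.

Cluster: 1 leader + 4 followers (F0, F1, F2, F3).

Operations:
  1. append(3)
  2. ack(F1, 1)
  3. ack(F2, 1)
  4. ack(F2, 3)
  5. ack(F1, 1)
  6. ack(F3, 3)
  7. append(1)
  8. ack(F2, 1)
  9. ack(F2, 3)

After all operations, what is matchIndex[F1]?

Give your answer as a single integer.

Op 1: append 3 -> log_len=3
Op 2: F1 acks idx 1 -> match: F0=0 F1=1 F2=0 F3=0; commitIndex=0
Op 3: F2 acks idx 1 -> match: F0=0 F1=1 F2=1 F3=0; commitIndex=1
Op 4: F2 acks idx 3 -> match: F0=0 F1=1 F2=3 F3=0; commitIndex=1
Op 5: F1 acks idx 1 -> match: F0=0 F1=1 F2=3 F3=0; commitIndex=1
Op 6: F3 acks idx 3 -> match: F0=0 F1=1 F2=3 F3=3; commitIndex=3
Op 7: append 1 -> log_len=4
Op 8: F2 acks idx 1 -> match: F0=0 F1=1 F2=3 F3=3; commitIndex=3
Op 9: F2 acks idx 3 -> match: F0=0 F1=1 F2=3 F3=3; commitIndex=3

Answer: 1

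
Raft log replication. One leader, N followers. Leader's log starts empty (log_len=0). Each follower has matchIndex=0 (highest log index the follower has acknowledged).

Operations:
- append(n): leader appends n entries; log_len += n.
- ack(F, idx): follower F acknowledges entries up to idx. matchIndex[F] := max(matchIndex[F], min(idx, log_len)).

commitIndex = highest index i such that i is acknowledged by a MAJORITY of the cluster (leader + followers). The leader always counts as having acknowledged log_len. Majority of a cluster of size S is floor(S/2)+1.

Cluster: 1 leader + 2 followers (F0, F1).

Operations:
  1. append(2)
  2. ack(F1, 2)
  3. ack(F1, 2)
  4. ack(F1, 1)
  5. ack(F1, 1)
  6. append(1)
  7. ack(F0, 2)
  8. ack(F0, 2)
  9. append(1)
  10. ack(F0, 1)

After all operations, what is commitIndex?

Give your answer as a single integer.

Op 1: append 2 -> log_len=2
Op 2: F1 acks idx 2 -> match: F0=0 F1=2; commitIndex=2
Op 3: F1 acks idx 2 -> match: F0=0 F1=2; commitIndex=2
Op 4: F1 acks idx 1 -> match: F0=0 F1=2; commitIndex=2
Op 5: F1 acks idx 1 -> match: F0=0 F1=2; commitIndex=2
Op 6: append 1 -> log_len=3
Op 7: F0 acks idx 2 -> match: F0=2 F1=2; commitIndex=2
Op 8: F0 acks idx 2 -> match: F0=2 F1=2; commitIndex=2
Op 9: append 1 -> log_len=4
Op 10: F0 acks idx 1 -> match: F0=2 F1=2; commitIndex=2

Answer: 2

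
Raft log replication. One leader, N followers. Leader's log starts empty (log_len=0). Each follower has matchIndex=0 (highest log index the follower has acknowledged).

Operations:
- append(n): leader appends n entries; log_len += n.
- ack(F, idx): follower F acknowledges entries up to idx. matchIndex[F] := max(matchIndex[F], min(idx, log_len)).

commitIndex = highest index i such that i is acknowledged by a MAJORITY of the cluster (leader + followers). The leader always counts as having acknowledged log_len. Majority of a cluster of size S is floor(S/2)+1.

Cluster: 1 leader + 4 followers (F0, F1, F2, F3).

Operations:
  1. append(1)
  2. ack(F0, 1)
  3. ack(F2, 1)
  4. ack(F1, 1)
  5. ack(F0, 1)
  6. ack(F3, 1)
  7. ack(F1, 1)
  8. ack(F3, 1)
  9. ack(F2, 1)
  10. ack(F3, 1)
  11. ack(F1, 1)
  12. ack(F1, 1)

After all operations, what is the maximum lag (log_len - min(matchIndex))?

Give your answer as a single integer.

Op 1: append 1 -> log_len=1
Op 2: F0 acks idx 1 -> match: F0=1 F1=0 F2=0 F3=0; commitIndex=0
Op 3: F2 acks idx 1 -> match: F0=1 F1=0 F2=1 F3=0; commitIndex=1
Op 4: F1 acks idx 1 -> match: F0=1 F1=1 F2=1 F3=0; commitIndex=1
Op 5: F0 acks idx 1 -> match: F0=1 F1=1 F2=1 F3=0; commitIndex=1
Op 6: F3 acks idx 1 -> match: F0=1 F1=1 F2=1 F3=1; commitIndex=1
Op 7: F1 acks idx 1 -> match: F0=1 F1=1 F2=1 F3=1; commitIndex=1
Op 8: F3 acks idx 1 -> match: F0=1 F1=1 F2=1 F3=1; commitIndex=1
Op 9: F2 acks idx 1 -> match: F0=1 F1=1 F2=1 F3=1; commitIndex=1
Op 10: F3 acks idx 1 -> match: F0=1 F1=1 F2=1 F3=1; commitIndex=1
Op 11: F1 acks idx 1 -> match: F0=1 F1=1 F2=1 F3=1; commitIndex=1
Op 12: F1 acks idx 1 -> match: F0=1 F1=1 F2=1 F3=1; commitIndex=1

Answer: 0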